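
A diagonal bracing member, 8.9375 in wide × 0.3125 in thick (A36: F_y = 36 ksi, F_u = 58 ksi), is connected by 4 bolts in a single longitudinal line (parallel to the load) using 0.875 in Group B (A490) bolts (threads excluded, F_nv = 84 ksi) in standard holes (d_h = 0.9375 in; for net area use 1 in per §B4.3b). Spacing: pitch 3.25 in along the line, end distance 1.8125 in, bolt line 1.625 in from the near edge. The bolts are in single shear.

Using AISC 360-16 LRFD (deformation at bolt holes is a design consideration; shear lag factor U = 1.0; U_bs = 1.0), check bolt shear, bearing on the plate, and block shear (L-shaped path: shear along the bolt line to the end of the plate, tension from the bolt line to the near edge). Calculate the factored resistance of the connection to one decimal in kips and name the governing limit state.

Bolt shear: A_b = π(0.875)²/4 = 0.60132 in². φR_n = 0.75 × 84 × 0.60132 × 4 × 1 = 151.5 kips.
Bearing (0.3125 in plate, F_u = 58 ksi): end bolts L_c = 1.8125 − 0.9375/2 = 1.34375, R_n = min(1.2×1.34375×0.3125×58, 2.4×0.875×0.3125×58) = 29.227 kips/bolt; interior L_c = 3.25 − 0.9375 = 2.3125, R_n = 38.063 kips/bolt. φR_n = 0.75 × (1×29.227 + 3×38.063) = 107.6 kips.
Block shear: shear path 1×[1.8125+3×3.25] = 1×11.5625 in, A_gv = 3.6133, A_nv = 1×(11.5625 − 3.5×1)×0.3125 = 2.5195 in²; tension to near edge: (1.625 − 0.5×1)×0.3125 = 0.35156 in². R_n = min(0.6×58×2.5195, 0.6×36×3.6133) + 1.0×58×0.35156 = min(87.679, 78.047) + 20.39 = 98.437 kips. φR_n = 0.75 × 98.437 = 73.8 kips.
Governing: min(151.5, 107.6, 73.8) = 73.8 kips → block shear.

73.8 kips (block shear governs)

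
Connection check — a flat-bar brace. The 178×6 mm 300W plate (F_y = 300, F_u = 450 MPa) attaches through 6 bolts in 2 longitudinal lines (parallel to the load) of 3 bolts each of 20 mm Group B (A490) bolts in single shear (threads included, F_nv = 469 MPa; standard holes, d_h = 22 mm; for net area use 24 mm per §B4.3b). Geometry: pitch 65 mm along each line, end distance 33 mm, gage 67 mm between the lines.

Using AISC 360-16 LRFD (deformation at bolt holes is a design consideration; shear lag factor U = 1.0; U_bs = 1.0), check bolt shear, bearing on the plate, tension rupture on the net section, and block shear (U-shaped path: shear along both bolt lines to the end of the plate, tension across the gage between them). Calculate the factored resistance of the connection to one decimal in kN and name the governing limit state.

Bolt shear: A_b = π(20)²/4 = 314.16 mm². φR_n = 0.75 × 469 × 314.16 × 6 × 1 = 663.0 kN.
Bearing (6 mm plate, F_u = 450 MPa): end bolts L_c = 33 − 22/2 = 22, R_n = min(1.2×22×6×450, 2.4×20×6×450) = 71.28 kN/bolt; interior L_c = 65 − 22 = 43, R_n = 129.6 kN/bolt. φR_n = 0.75 × (2×71.28 + 4×129.6) = 495.7 kN.
Tension rupture (net): A_n = (178 − 2×24)×6 = 780 mm² (U = 1.0, A_e = A_n). φR_n = 0.75 × 450 × 780 = 263.3 kN.
Block shear: shear path 2×[33+2×65] = 2×163 mm, A_gv = 1956, A_nv = 2×(163 − 2.5×24)×6 = 1236 mm²; tension across gage: (67 − 1×24)×6 = 258 mm². R_n = min(0.6×450×1236, 0.6×300×1956) + 1.0×450×258 = min(333.72, 352.08) + 116.1 = 449.82 kN. φR_n = 0.75 × 449.82 = 337.4 kN.
Governing: min(663.0, 495.7, 263.3, 337.4) = 263.3 kN → net-section rupture.

263.3 kN (net-section rupture governs)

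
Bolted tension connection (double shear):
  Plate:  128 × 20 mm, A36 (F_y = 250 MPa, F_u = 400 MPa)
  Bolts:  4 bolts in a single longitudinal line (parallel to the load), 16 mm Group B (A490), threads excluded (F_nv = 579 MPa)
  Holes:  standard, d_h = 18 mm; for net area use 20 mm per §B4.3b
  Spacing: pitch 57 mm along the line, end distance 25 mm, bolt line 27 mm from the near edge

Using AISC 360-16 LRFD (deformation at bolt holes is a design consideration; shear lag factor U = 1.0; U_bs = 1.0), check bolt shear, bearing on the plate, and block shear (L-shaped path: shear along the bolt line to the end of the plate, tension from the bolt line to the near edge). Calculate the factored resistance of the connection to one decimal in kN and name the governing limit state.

543.0 kN (block shear governs)

Bolt shear: A_b = π(16)²/4 = 201.06 mm². φR_n = 0.75 × 579 × 201.06 × 4 × 2 = 698.5 kN.
Bearing (20 mm plate, F_u = 400 MPa): end bolts L_c = 25 − 18/2 = 16, R_n = min(1.2×16×20×400, 2.4×16×20×400) = 153.6 kN/bolt; interior L_c = 57 − 18 = 39, R_n = 307.2 kN/bolt. φR_n = 0.75 × (1×153.6 + 3×307.2) = 806.4 kN.
Block shear: shear path 1×[25+3×57] = 1×196 mm, A_gv = 3920, A_nv = 1×(196 − 3.5×20)×20 = 2520 mm²; tension to near edge: (27 − 0.5×20)×20 = 340 mm². R_n = min(0.6×400×2520, 0.6×250×3920) + 1.0×400×340 = min(604.8, 588) + 136 = 724 kN. φR_n = 0.75 × 724 = 543.0 kN.
Governing: min(698.5, 806.4, 543.0) = 543.0 kN → block shear.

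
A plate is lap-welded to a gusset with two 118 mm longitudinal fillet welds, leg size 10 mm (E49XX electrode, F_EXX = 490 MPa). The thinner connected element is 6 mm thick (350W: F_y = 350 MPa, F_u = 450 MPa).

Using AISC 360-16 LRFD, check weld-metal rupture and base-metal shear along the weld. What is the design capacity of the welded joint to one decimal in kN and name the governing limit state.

286.7 kN (base-metal shear governs)

Weld metal: throat = 0.707×10 = 7.07 mm, L = 2×118 = 236 mm. φR_n = 0.75 × 0.6 × 490 × 7.07 × 236 = 367.9 kN.
Base metal shear (6 mm plate): yield φR_n = 1.0×0.6×350×6×236 = 297.4 kN; rupture φR_n = 0.75×0.6×450×6×236 = 286.7 kN; take 286.7 kN (rupture).
Governing: min(367.9, 286.7) = 286.7 kN → base-metal shear.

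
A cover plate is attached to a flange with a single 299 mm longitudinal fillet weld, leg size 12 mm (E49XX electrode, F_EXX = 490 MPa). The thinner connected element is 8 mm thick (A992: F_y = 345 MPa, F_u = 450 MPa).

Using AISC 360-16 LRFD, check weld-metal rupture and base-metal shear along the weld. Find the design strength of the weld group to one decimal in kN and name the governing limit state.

484.4 kN (base-metal shear governs)

Weld metal: throat = 0.707×12 = 8.484 mm, L = 299 mm. φR_n = 0.75 × 0.6 × 490 × 8.484 × 299 = 559.3 kN.
Base metal shear (8 mm plate): yield φR_n = 1.0×0.6×345×8×299 = 495.1 kN; rupture φR_n = 0.75×0.6×450×8×299 = 484.4 kN; take 484.4 kN (rupture).
Governing: min(559.3, 484.4) = 484.4 kN → base-metal shear.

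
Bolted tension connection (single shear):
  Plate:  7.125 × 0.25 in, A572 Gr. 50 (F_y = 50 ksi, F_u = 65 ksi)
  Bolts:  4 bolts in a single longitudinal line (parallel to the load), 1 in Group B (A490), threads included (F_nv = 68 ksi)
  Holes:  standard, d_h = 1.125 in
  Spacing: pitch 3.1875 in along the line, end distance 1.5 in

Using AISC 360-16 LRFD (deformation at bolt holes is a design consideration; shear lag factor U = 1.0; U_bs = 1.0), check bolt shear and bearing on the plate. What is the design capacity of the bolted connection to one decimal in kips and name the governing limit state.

Bolt shear: A_b = π(1)²/4 = 0.7854 in². φR_n = 0.75 × 68 × 0.7854 × 4 × 1 = 160.2 kips.
Bearing (0.25 in plate, F_u = 65 ksi): end bolts L_c = 1.5 − 1.125/2 = 0.9375, R_n = min(1.2×0.9375×0.25×65, 2.4×1×0.25×65) = 18.281 kips/bolt; interior L_c = 3.1875 − 1.125 = 2.0625, R_n = 39 kips/bolt. φR_n = 0.75 × (1×18.281 + 3×39) = 101.5 kips.
Governing: min(160.2, 101.5) = 101.5 kips → bearing.

101.5 kips (bearing governs)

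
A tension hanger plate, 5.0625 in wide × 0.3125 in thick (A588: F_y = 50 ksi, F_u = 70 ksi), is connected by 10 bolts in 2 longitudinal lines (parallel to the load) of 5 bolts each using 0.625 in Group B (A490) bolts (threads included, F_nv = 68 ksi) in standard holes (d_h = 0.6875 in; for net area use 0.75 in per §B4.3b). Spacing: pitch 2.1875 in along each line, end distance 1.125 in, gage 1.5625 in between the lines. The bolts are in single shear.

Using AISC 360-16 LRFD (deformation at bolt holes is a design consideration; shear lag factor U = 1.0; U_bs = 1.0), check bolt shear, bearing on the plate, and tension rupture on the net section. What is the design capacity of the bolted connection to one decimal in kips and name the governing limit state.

58.4 kips (net-section rupture governs)

Bolt shear: A_b = π(0.625)²/4 = 0.3068 in². φR_n = 0.75 × 68 × 0.3068 × 10 × 1 = 156.5 kips.
Bearing (0.3125 in plate, F_u = 70 ksi): end bolts L_c = 1.125 − 0.6875/2 = 0.78125, R_n = min(1.2×0.78125×0.3125×70, 2.4×0.625×0.3125×70) = 20.508 kips/bolt; interior L_c = 2.1875 − 0.6875 = 1.5, R_n = 32.813 kips/bolt. φR_n = 0.75 × (2×20.508 + 8×32.813) = 227.6 kips.
Tension rupture (net): A_n = (5.0625 − 2×0.75)×0.3125 = 1.1133 in² (U = 1.0, A_e = A_n). φR_n = 0.75 × 70 × 1.1133 = 58.4 kips.
Governing: min(156.5, 227.6, 58.4) = 58.4 kips → net-section rupture.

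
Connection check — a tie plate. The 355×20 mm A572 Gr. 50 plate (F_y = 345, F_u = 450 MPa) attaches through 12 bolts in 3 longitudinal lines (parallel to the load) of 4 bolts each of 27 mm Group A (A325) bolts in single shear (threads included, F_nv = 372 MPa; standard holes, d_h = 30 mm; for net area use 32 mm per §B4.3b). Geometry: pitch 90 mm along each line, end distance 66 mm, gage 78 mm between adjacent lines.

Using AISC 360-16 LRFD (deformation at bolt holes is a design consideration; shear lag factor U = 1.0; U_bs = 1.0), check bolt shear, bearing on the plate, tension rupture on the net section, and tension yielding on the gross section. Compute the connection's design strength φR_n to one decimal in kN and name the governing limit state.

1748.3 kN (net-section rupture governs)

Bolt shear: A_b = π(27)²/4 = 572.56 mm². φR_n = 0.75 × 372 × 572.56 × 12 × 1 = 1916.9 kN.
Bearing (20 mm plate, F_u = 450 MPa): end bolts L_c = 66 − 30/2 = 51, R_n = min(1.2×51×20×450, 2.4×27×20×450) = 550.8 kN/bolt; interior L_c = 90 − 30 = 60, R_n = 583.2 kN/bolt. φR_n = 0.75 × (3×550.8 + 9×583.2) = 5175.9 kN.
Tension rupture (net): A_n = (355 − 3×32)×20 = 5180 mm² (U = 1.0, A_e = A_n). φR_n = 0.75 × 450 × 5180 = 1748.3 kN.
Tension yield (gross): A_g = 355×20 = 7100 mm². φR_n = 0.90 × 345 × 7100 = 2204.6 kN.
Governing: min(1916.9, 5175.9, 1748.3, 2204.6) = 1748.3 kN → net-section rupture.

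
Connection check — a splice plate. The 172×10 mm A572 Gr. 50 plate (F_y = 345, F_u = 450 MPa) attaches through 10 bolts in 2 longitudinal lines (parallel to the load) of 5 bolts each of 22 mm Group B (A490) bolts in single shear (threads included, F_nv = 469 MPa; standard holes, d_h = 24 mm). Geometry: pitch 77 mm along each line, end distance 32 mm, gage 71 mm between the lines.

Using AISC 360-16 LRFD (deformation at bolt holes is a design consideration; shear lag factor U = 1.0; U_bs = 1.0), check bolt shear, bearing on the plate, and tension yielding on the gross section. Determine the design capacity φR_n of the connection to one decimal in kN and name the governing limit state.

534.1 kN (gross-section yield governs)

Bolt shear: A_b = π(22)²/4 = 380.13 mm². φR_n = 0.75 × 469 × 380.13 × 10 × 1 = 1337.1 kN.
Bearing (10 mm plate, F_u = 450 MPa): end bolts L_c = 32 − 24/2 = 20, R_n = min(1.2×20×10×450, 2.4×22×10×450) = 108 kN/bolt; interior L_c = 77 − 24 = 53, R_n = 237.6 kN/bolt. φR_n = 0.75 × (2×108 + 8×237.6) = 1587.6 kN.
Tension yield (gross): A_g = 172×10 = 1720 mm². φR_n = 0.90 × 345 × 1720 = 534.1 kN.
Governing: min(1337.1, 1587.6, 534.1) = 534.1 kN → gross-section yield.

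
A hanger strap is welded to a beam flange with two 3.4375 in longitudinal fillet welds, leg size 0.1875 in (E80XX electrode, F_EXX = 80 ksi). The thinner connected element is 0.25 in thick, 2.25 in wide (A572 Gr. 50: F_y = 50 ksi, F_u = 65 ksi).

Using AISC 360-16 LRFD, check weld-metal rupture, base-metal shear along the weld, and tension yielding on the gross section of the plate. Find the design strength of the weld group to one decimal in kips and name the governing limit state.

25.3 kips (gross-section yield governs)

Weld metal: throat = 0.707×0.1875 = 0.13256 in, L = 2×3.4375 = 6.875 in. φR_n = 0.75 × 0.6 × 80 × 0.13256 × 6.875 = 32.8 kips.
Base metal shear (0.25 in plate): yield φR_n = 1.0×0.6×50×0.25×6.875 = 51.6 kips; rupture φR_n = 0.75×0.6×65×0.25×6.875 = 50.3 kips; take 50.3 kips (rupture).
Tension yield (gross): A_g = 2.25×0.25 = 0.5625 in². φR_n = 0.90 × 50 × 0.5625 = 25.3 kips.
Governing: min(32.8, 50.3, 25.3) = 25.3 kips → gross-section yield.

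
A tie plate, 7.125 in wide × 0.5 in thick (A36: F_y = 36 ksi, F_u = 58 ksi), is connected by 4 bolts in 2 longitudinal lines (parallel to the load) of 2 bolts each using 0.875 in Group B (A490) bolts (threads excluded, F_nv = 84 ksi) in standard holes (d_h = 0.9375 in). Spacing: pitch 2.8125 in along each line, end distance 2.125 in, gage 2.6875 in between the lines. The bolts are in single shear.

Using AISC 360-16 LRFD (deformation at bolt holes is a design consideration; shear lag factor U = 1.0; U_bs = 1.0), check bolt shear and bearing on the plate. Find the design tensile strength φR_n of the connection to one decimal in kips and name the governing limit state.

Bolt shear: A_b = π(0.875)²/4 = 0.60132 in². φR_n = 0.75 × 84 × 0.60132 × 4 × 1 = 151.5 kips.
Bearing (0.5 in plate, F_u = 58 ksi): end bolts L_c = 2.125 − 0.9375/2 = 1.65625, R_n = min(1.2×1.65625×0.5×58, 2.4×0.875×0.5×58) = 57.638 kips/bolt; interior L_c = 2.8125 − 0.9375 = 1.875, R_n = 60.9 kips/bolt. φR_n = 0.75 × (2×57.638 + 2×60.9) = 177.8 kips.
Governing: min(151.5, 177.8) = 151.5 kips → bolt shear.

151.5 kips (bolt shear governs)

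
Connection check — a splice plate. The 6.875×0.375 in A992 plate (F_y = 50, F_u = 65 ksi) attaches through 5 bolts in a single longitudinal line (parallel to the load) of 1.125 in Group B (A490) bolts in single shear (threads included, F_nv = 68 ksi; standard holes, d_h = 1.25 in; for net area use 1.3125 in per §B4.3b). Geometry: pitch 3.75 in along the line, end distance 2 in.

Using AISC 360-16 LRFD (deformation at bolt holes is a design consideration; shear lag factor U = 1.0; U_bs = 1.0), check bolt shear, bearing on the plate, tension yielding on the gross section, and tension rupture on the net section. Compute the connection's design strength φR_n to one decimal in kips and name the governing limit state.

101.7 kips (net-section rupture governs)

Bolt shear: A_b = π(1.125)²/4 = 0.99402 in². φR_n = 0.75 × 68 × 0.99402 × 5 × 1 = 253.5 kips.
Bearing (0.375 in plate, F_u = 65 ksi): end bolts L_c = 2 − 1.25/2 = 1.375, R_n = min(1.2×1.375×0.375×65, 2.4×1.125×0.375×65) = 40.219 kips/bolt; interior L_c = 3.75 − 1.25 = 2.5, R_n = 65.813 kips/bolt. φR_n = 0.75 × (1×40.219 + 4×65.813) = 227.6 kips.
Tension yield (gross): A_g = 6.875×0.375 = 2.5781 in². φR_n = 0.90 × 50 × 2.5781 = 116.0 kips.
Tension rupture (net): A_n = (6.875 − 1×1.3125)×0.375 = 2.0859 in² (U = 1.0, A_e = A_n). φR_n = 0.75 × 65 × 2.0859 = 101.7 kips.
Governing: min(253.5, 227.6, 116.0, 101.7) = 101.7 kips → net-section rupture.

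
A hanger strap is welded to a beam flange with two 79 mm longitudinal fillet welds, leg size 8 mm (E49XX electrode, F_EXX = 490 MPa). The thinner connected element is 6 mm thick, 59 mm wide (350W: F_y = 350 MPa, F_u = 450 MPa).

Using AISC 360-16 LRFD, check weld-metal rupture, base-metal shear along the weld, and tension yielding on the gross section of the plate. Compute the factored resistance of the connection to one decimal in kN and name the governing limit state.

Weld metal: throat = 0.707×8 = 5.656 mm, L = 2×79 = 158 mm. φR_n = 0.75 × 0.6 × 490 × 5.656 × 158 = 197.0 kN.
Base metal shear (6 mm plate): yield φR_n = 1.0×0.6×350×6×158 = 199.1 kN; rupture φR_n = 0.75×0.6×450×6×158 = 192.0 kN; take 192.0 kN (rupture).
Tension yield (gross): A_g = 59×6 = 354 mm². φR_n = 0.90 × 350 × 354 = 111.5 kN.
Governing: min(197.0, 192.0, 111.5) = 111.5 kN → gross-section yield.

111.5 kN (gross-section yield governs)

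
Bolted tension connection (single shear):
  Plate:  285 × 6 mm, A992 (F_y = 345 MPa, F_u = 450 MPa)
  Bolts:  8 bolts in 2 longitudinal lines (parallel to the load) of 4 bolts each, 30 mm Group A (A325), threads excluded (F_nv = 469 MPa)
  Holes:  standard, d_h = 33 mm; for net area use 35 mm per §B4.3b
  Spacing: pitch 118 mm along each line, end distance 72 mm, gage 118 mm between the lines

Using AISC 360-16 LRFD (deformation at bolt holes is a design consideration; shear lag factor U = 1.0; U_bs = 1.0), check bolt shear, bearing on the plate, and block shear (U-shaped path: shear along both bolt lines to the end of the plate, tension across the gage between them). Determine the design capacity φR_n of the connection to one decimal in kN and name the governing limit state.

Bolt shear: A_b = π(30)²/4 = 706.86 mm². φR_n = 0.75 × 469 × 706.86 × 8 × 1 = 1989.1 kN.
Bearing (6 mm plate, F_u = 450 MPa): end bolts L_c = 72 − 33/2 = 55.5, R_n = min(1.2×55.5×6×450, 2.4×30×6×450) = 179.82 kN/bolt; interior L_c = 118 − 33 = 85, R_n = 194.4 kN/bolt. φR_n = 0.75 × (2×179.82 + 6×194.4) = 1144.5 kN.
Block shear: shear path 2×[72+3×118] = 2×426 mm, A_gv = 5112, A_nv = 2×(426 − 3.5×35)×6 = 3642 mm²; tension across gage: (118 − 1×35)×6 = 498 mm². R_n = min(0.6×450×3642, 0.6×345×5112) + 1.0×450×498 = min(983.34, 1058.2) + 224.1 = 1207.4 kN. φR_n = 0.75 × 1207.4 = 905.6 kN.
Governing: min(1989.1, 1144.5, 905.6) = 905.6 kN → block shear.

905.6 kN (block shear governs)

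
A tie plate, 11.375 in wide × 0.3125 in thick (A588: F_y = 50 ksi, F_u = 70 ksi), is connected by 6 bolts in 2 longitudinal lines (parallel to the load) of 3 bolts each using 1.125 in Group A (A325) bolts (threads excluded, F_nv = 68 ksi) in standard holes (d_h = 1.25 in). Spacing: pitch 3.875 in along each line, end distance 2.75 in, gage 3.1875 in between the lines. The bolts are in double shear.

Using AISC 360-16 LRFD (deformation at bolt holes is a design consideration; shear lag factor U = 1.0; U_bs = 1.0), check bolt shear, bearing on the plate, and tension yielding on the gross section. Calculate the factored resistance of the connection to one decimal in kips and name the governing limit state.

160.0 kips (gross-section yield governs)

Bolt shear: A_b = π(1.125)²/4 = 0.99402 in². φR_n = 0.75 × 68 × 0.99402 × 6 × 2 = 608.3 kips.
Bearing (0.3125 in plate, F_u = 70 ksi): end bolts L_c = 2.75 − 1.25/2 = 2.125, R_n = min(1.2×2.125×0.3125×70, 2.4×1.125×0.3125×70) = 55.781 kips/bolt; interior L_c = 3.875 − 1.25 = 2.625, R_n = 59.063 kips/bolt. φR_n = 0.75 × (2×55.781 + 4×59.063) = 260.9 kips.
Tension yield (gross): A_g = 11.375×0.3125 = 3.5547 in². φR_n = 0.90 × 50 × 3.5547 = 160.0 kips.
Governing: min(608.3, 260.9, 160.0) = 160.0 kips → gross-section yield.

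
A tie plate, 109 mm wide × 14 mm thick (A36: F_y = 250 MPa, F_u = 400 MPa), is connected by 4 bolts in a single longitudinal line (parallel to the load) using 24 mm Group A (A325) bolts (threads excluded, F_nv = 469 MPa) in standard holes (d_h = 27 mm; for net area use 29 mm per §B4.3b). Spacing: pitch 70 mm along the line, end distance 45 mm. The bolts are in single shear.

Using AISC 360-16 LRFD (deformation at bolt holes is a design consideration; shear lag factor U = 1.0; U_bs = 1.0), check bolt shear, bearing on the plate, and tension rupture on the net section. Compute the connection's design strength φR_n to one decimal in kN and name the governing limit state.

336.0 kN (net-section rupture governs)

Bolt shear: A_b = π(24)²/4 = 452.39 mm². φR_n = 0.75 × 469 × 452.39 × 4 × 1 = 636.5 kN.
Bearing (14 mm plate, F_u = 400 MPa): end bolts L_c = 45 − 27/2 = 31.5, R_n = min(1.2×31.5×14×400, 2.4×24×14×400) = 211.68 kN/bolt; interior L_c = 70 − 27 = 43, R_n = 288.96 kN/bolt. φR_n = 0.75 × (1×211.68 + 3×288.96) = 808.9 kN.
Tension rupture (net): A_n = (109 − 1×29)×14 = 1120 mm² (U = 1.0, A_e = A_n). φR_n = 0.75 × 400 × 1120 = 336.0 kN.
Governing: min(636.5, 808.9, 336.0) = 336.0 kN → net-section rupture.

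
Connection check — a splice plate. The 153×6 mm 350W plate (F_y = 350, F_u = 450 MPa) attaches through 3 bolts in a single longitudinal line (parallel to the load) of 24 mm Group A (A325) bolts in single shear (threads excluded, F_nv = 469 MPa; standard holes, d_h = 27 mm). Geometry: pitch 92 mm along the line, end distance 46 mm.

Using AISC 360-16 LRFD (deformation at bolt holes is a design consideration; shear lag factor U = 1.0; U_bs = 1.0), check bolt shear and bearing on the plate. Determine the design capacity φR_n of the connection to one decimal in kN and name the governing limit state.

312.3 kN (bearing governs)

Bolt shear: A_b = π(24)²/4 = 452.39 mm². φR_n = 0.75 × 469 × 452.39 × 3 × 1 = 477.4 kN.
Bearing (6 mm plate, F_u = 450 MPa): end bolts L_c = 46 − 27/2 = 32.5, R_n = min(1.2×32.5×6×450, 2.4×24×6×450) = 105.3 kN/bolt; interior L_c = 92 − 27 = 65, R_n = 155.52 kN/bolt. φR_n = 0.75 × (1×105.3 + 2×155.52) = 312.3 kN.
Governing: min(477.4, 312.3) = 312.3 kN → bearing.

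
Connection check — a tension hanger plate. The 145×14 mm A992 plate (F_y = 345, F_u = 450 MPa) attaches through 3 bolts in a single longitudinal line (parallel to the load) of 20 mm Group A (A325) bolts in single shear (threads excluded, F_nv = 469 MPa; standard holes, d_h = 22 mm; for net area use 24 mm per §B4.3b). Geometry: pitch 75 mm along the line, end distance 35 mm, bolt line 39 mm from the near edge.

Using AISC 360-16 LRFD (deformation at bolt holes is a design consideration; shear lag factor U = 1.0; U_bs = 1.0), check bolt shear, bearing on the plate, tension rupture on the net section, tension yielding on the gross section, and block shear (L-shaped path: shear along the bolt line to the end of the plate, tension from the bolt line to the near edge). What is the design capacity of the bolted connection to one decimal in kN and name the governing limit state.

Bolt shear: A_b = π(20)²/4 = 314.16 mm². φR_n = 0.75 × 469 × 314.16 × 3 × 1 = 331.5 kN.
Bearing (14 mm plate, F_u = 450 MPa): end bolts L_c = 35 − 22/2 = 24, R_n = min(1.2×24×14×450, 2.4×20×14×450) = 181.44 kN/bolt; interior L_c = 75 − 22 = 53, R_n = 302.4 kN/bolt. φR_n = 0.75 × (1×181.44 + 2×302.4) = 589.7 kN.
Tension rupture (net): A_n = (145 − 1×24)×14 = 1694 mm² (U = 1.0, A_e = A_n). φR_n = 0.75 × 450 × 1694 = 571.7 kN.
Tension yield (gross): A_g = 145×14 = 2030 mm². φR_n = 0.90 × 345 × 2030 = 630.3 kN.
Block shear: shear path 1×[35+2×75] = 1×185 mm, A_gv = 2590, A_nv = 1×(185 − 2.5×24)×14 = 1750 mm²; tension to near edge: (39 − 0.5×24)×14 = 378 mm². R_n = min(0.6×450×1750, 0.6×345×2590) + 1.0×450×378 = min(472.5, 536.13) + 170.1 = 642.6 kN. φR_n = 0.75 × 642.6 = 482.0 kN.
Governing: min(331.5, 589.7, 571.7, 630.3, 482.0) = 331.5 kN → bolt shear.

331.5 kN (bolt shear governs)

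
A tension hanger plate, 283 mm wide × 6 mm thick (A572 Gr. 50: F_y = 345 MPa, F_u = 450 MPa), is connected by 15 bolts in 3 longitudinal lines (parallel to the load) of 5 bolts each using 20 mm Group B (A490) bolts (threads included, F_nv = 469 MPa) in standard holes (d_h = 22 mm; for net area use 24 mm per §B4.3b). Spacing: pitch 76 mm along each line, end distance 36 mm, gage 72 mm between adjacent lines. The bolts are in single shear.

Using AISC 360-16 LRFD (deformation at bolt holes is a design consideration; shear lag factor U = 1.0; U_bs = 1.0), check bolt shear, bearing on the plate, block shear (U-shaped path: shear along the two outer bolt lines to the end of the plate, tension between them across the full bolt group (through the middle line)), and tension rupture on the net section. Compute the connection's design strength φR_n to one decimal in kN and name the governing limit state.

427.3 kN (net-section rupture governs)

Bolt shear: A_b = π(20)²/4 = 314.16 mm². φR_n = 0.75 × 469 × 314.16 × 15 × 1 = 1657.6 kN.
Bearing (6 mm plate, F_u = 450 MPa): end bolts L_c = 36 − 22/2 = 25, R_n = min(1.2×25×6×450, 2.4×20×6×450) = 81 kN/bolt; interior L_c = 76 − 22 = 54, R_n = 129.6 kN/bolt. φR_n = 0.75 × (3×81 + 12×129.6) = 1348.7 kN.
Block shear: shear path 2×[36+4×76] = 2×340 mm, A_gv = 4080, A_nv = 2×(340 − 4.5×24)×6 = 2784 mm²; tension across gage: (144 − 2×24)×6 = 576 mm². R_n = min(0.6×450×2784, 0.6×345×4080) + 1.0×450×576 = min(751.68, 844.56) + 259.2 = 1010.9 kN. φR_n = 0.75 × 1010.9 = 758.2 kN.
Tension rupture (net): A_n = (283 − 3×24)×6 = 1266 mm² (U = 1.0, A_e = A_n). φR_n = 0.75 × 450 × 1266 = 427.3 kN.
Governing: min(1657.6, 1348.7, 758.2, 427.3) = 427.3 kN → net-section rupture.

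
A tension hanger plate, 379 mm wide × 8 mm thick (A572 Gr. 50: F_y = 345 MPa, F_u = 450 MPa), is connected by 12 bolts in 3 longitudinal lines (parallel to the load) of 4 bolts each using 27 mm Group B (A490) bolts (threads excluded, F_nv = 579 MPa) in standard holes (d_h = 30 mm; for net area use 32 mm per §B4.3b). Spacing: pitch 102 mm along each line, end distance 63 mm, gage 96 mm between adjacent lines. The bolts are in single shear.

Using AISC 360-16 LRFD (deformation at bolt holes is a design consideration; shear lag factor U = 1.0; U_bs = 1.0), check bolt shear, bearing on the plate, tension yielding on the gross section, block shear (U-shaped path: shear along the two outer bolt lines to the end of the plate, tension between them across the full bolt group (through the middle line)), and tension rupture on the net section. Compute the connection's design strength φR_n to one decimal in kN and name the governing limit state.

764.1 kN (net-section rupture governs)

Bolt shear: A_b = π(27)²/4 = 572.56 mm². φR_n = 0.75 × 579 × 572.56 × 12 × 1 = 2983.6 kN.
Bearing (8 mm plate, F_u = 450 MPa): end bolts L_c = 63 − 30/2 = 48, R_n = min(1.2×48×8×450, 2.4×27×8×450) = 207.36 kN/bolt; interior L_c = 102 − 30 = 72, R_n = 233.28 kN/bolt. φR_n = 0.75 × (3×207.36 + 9×233.28) = 2041.2 kN.
Tension yield (gross): A_g = 379×8 = 3032 mm². φR_n = 0.90 × 345 × 3032 = 941.4 kN.
Block shear: shear path 2×[63+3×102] = 2×369 mm, A_gv = 5904, A_nv = 2×(369 − 3.5×32)×8 = 4112 mm²; tension across gage: (192 − 2×32)×8 = 1024 mm². R_n = min(0.6×450×4112, 0.6×345×5904) + 1.0×450×1024 = min(1110.2, 1222.1) + 460.8 = 1571 kN. φR_n = 0.75 × 1571 = 1178.3 kN.
Tension rupture (net): A_n = (379 − 3×32)×8 = 2264 mm² (U = 1.0, A_e = A_n). φR_n = 0.75 × 450 × 2264 = 764.1 kN.
Governing: min(2983.6, 2041.2, 941.4, 1178.3, 764.1) = 764.1 kN → net-section rupture.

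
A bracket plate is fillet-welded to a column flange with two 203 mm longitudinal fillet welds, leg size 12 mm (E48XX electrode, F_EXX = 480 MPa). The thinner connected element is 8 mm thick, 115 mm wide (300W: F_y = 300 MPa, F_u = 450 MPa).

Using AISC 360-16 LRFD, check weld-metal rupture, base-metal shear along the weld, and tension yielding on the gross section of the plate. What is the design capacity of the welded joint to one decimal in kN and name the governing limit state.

Weld metal: throat = 0.707×12 = 8.484 mm, L = 2×203 = 406 mm. φR_n = 0.75 × 0.6 × 480 × 8.484 × 406 = 744.0 kN.
Base metal shear (8 mm plate): yield φR_n = 1.0×0.6×300×8×406 = 584.6 kN; rupture φR_n = 0.75×0.6×450×8×406 = 657.7 kN; take 584.6 kN (yield).
Tension yield (gross): A_g = 115×8 = 920 mm². φR_n = 0.90 × 300 × 920 = 248.4 kN.
Governing: min(744.0, 584.6, 248.4) = 248.4 kN → gross-section yield.

248.4 kN (gross-section yield governs)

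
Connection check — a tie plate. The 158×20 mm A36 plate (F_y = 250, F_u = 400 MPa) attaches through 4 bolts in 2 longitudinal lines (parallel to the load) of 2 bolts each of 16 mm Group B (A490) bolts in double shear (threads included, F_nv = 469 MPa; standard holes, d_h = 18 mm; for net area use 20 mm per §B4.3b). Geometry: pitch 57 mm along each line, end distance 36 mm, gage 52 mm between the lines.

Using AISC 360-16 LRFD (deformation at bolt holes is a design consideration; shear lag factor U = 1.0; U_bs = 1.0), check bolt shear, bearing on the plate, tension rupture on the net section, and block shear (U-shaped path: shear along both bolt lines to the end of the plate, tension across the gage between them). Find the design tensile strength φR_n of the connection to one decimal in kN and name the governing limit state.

565.8 kN (bolt shear governs)

Bolt shear: A_b = π(16)²/4 = 201.06 mm². φR_n = 0.75 × 469 × 201.06 × 4 × 2 = 565.8 kN.
Bearing (20 mm plate, F_u = 400 MPa): end bolts L_c = 36 − 18/2 = 27, R_n = min(1.2×27×20×400, 2.4×16×20×400) = 259.2 kN/bolt; interior L_c = 57 − 18 = 39, R_n = 307.2 kN/bolt. φR_n = 0.75 × (2×259.2 + 2×307.2) = 849.6 kN.
Tension rupture (net): A_n = (158 − 2×20)×20 = 2360 mm² (U = 1.0, A_e = A_n). φR_n = 0.75 × 400 × 2360 = 708.0 kN.
Block shear: shear path 2×[36+1×57] = 2×93 mm, A_gv = 3720, A_nv = 2×(93 − 1.5×20)×20 = 2520 mm²; tension across gage: (52 − 1×20)×20 = 640 mm². R_n = min(0.6×400×2520, 0.6×250×3720) + 1.0×400×640 = min(604.8, 558) + 256 = 814 kN. φR_n = 0.75 × 814 = 610.5 kN.
Governing: min(565.8, 849.6, 708.0, 610.5) = 565.8 kN → bolt shear.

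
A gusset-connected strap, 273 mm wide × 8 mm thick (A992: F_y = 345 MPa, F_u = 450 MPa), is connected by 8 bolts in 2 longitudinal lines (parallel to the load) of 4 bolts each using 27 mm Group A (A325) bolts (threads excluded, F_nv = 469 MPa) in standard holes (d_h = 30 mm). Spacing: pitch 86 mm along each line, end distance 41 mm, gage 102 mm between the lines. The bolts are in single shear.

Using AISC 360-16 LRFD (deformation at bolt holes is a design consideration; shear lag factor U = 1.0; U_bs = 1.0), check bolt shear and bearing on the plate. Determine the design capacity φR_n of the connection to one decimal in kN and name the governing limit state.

1218.2 kN (bearing governs)

Bolt shear: A_b = π(27)²/4 = 572.56 mm². φR_n = 0.75 × 469 × 572.56 × 8 × 1 = 1611.2 kN.
Bearing (8 mm plate, F_u = 450 MPa): end bolts L_c = 41 − 30/2 = 26, R_n = min(1.2×26×8×450, 2.4×27×8×450) = 112.32 kN/bolt; interior L_c = 86 − 30 = 56, R_n = 233.28 kN/bolt. φR_n = 0.75 × (2×112.32 + 6×233.28) = 1218.2 kN.
Governing: min(1611.2, 1218.2) = 1218.2 kN → bearing.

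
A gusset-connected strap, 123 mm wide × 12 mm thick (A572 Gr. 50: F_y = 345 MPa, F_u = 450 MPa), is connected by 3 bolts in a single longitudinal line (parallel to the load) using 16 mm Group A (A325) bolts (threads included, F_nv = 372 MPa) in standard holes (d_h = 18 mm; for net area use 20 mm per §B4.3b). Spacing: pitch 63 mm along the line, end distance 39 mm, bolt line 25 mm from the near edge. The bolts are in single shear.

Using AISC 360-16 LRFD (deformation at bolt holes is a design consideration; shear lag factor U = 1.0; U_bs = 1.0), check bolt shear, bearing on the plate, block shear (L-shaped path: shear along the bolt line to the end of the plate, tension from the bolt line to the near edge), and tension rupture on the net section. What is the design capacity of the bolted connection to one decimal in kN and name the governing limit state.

Bolt shear: A_b = π(16)²/4 = 201.06 mm². φR_n = 0.75 × 372 × 201.06 × 3 × 1 = 168.3 kN.
Bearing (12 mm plate, F_u = 450 MPa): end bolts L_c = 39 − 18/2 = 30, R_n = min(1.2×30×12×450, 2.4×16×12×450) = 194.4 kN/bolt; interior L_c = 63 − 18 = 45, R_n = 207.36 kN/bolt. φR_n = 0.75 × (1×194.4 + 2×207.36) = 456.8 kN.
Block shear: shear path 1×[39+2×63] = 1×165 mm, A_gv = 1980, A_nv = 1×(165 − 2.5×20)×12 = 1380 mm²; tension to near edge: (25 − 0.5×20)×12 = 180 mm². R_n = min(0.6×450×1380, 0.6×345×1980) + 1.0×450×180 = min(372.6, 409.86) + 81 = 453.6 kN. φR_n = 0.75 × 453.6 = 340.2 kN.
Tension rupture (net): A_n = (123 − 1×20)×12 = 1236 mm² (U = 1.0, A_e = A_n). φR_n = 0.75 × 450 × 1236 = 417.2 kN.
Governing: min(168.3, 456.8, 340.2, 417.2) = 168.3 kN → bolt shear.

168.3 kN (bolt shear governs)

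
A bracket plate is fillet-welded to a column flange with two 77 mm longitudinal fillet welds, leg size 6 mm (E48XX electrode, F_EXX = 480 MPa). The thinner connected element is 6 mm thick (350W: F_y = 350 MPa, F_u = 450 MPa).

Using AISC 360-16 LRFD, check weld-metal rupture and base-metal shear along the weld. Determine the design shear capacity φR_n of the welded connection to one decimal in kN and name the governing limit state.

Weld metal: throat = 0.707×6 = 4.242 mm, L = 2×77 = 154 mm. φR_n = 0.75 × 0.6 × 480 × 4.242 × 154 = 141.1 kN.
Base metal shear (6 mm plate): yield φR_n = 1.0×0.6×350×6×154 = 194.0 kN; rupture φR_n = 0.75×0.6×450×6×154 = 187.1 kN; take 187.1 kN (rupture).
Governing: min(141.1, 187.1) = 141.1 kN → weld metal.

141.1 kN (weld metal governs)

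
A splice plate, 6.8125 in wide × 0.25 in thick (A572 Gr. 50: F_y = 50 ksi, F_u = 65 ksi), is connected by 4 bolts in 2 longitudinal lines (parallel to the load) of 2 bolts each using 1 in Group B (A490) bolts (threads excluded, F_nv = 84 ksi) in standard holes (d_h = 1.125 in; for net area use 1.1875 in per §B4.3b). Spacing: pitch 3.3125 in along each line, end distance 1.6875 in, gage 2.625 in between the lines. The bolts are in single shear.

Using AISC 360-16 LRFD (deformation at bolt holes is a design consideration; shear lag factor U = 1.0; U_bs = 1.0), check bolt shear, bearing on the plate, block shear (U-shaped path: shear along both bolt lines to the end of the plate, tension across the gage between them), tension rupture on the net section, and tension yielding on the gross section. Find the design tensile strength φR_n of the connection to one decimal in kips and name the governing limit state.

Bolt shear: A_b = π(1)²/4 = 0.7854 in². φR_n = 0.75 × 84 × 0.7854 × 4 × 1 = 197.9 kips.
Bearing (0.25 in plate, F_u = 65 ksi): end bolts L_c = 1.6875 − 1.125/2 = 1.125, R_n = min(1.2×1.125×0.25×65, 2.4×1×0.25×65) = 21.938 kips/bolt; interior L_c = 3.3125 − 1.125 = 2.1875, R_n = 39 kips/bolt. φR_n = 0.75 × (2×21.938 + 2×39) = 91.4 kips.
Block shear: shear path 2×[1.6875+1×3.3125] = 2×5 in, A_gv = 2.5, A_nv = 2×(5 − 1.5×1.1875)×0.25 = 1.6094 in²; tension across gage: (2.625 − 1×1.1875)×0.25 = 0.35938 in². R_n = min(0.6×65×1.6094, 0.6×50×2.5) + 1.0×65×0.35938 = min(62.767, 75) + 23.36 = 86.127 kips. φR_n = 0.75 × 86.127 = 64.6 kips.
Tension rupture (net): A_n = (6.8125 − 2×1.1875)×0.25 = 1.1094 in² (U = 1.0, A_e = A_n). φR_n = 0.75 × 65 × 1.1094 = 54.1 kips.
Tension yield (gross): A_g = 6.8125×0.25 = 1.7031 in². φR_n = 0.90 × 50 × 1.7031 = 76.6 kips.
Governing: min(197.9, 91.4, 64.6, 54.1, 76.6) = 54.1 kips → net-section rupture.

54.1 kips (net-section rupture governs)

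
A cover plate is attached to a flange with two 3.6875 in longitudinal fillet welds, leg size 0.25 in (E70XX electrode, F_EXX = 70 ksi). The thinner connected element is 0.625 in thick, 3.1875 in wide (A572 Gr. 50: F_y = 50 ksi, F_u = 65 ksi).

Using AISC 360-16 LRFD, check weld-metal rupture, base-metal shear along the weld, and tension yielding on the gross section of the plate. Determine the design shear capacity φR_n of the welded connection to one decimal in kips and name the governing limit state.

Weld metal: throat = 0.707×0.25 = 0.17675 in, L = 2×3.6875 = 7.375 in. φR_n = 0.75 × 0.6 × 70 × 0.17675 × 7.375 = 41.1 kips.
Base metal shear (0.625 in plate): yield φR_n = 1.0×0.6×50×0.625×7.375 = 138.3 kips; rupture φR_n = 0.75×0.6×65×0.625×7.375 = 134.8 kips; take 134.8 kips (rupture).
Tension yield (gross): A_g = 3.1875×0.625 = 1.9922 in². φR_n = 0.90 × 50 × 1.9922 = 89.6 kips.
Governing: min(41.1, 134.8, 89.6) = 41.1 kips → weld metal.

41.1 kips (weld metal governs)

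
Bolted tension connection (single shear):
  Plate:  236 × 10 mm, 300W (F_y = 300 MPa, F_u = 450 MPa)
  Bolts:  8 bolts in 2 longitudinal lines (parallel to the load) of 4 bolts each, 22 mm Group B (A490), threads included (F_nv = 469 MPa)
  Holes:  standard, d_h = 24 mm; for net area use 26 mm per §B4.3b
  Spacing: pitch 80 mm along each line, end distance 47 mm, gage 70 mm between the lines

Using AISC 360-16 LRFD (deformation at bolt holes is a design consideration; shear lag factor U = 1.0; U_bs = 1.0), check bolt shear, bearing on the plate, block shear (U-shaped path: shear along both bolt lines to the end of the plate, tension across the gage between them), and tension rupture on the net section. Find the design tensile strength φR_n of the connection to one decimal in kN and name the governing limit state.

621.0 kN (net-section rupture governs)

Bolt shear: A_b = π(22)²/4 = 380.13 mm². φR_n = 0.75 × 469 × 380.13 × 8 × 1 = 1069.7 kN.
Bearing (10 mm plate, F_u = 450 MPa): end bolts L_c = 47 − 24/2 = 35, R_n = min(1.2×35×10×450, 2.4×22×10×450) = 189 kN/bolt; interior L_c = 80 − 24 = 56, R_n = 237.6 kN/bolt. φR_n = 0.75 × (2×189 + 6×237.6) = 1352.7 kN.
Block shear: shear path 2×[47+3×80] = 2×287 mm, A_gv = 5740, A_nv = 2×(287 − 3.5×26)×10 = 3920 mm²; tension across gage: (70 − 1×26)×10 = 440 mm². R_n = min(0.6×450×3920, 0.6×300×5740) + 1.0×450×440 = min(1058.4, 1033.2) + 198 = 1231.2 kN. φR_n = 0.75 × 1231.2 = 923.4 kN.
Tension rupture (net): A_n = (236 − 2×26)×10 = 1840 mm² (U = 1.0, A_e = A_n). φR_n = 0.75 × 450 × 1840 = 621.0 kN.
Governing: min(1069.7, 1352.7, 923.4, 621.0) = 621.0 kN → net-section rupture.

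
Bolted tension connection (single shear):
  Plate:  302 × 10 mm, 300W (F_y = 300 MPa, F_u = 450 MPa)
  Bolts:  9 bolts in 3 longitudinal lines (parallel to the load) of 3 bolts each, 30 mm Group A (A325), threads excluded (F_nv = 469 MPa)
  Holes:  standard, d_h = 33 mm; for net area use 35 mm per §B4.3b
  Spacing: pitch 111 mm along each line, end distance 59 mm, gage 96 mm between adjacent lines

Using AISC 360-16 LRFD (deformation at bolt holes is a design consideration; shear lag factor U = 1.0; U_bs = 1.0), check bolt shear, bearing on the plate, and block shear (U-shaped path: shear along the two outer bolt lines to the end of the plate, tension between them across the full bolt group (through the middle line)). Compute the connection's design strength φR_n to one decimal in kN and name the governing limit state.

1170.5 kN (block shear governs)

Bolt shear: A_b = π(30)²/4 = 706.86 mm². φR_n = 0.75 × 469 × 706.86 × 9 × 1 = 2237.7 kN.
Bearing (10 mm plate, F_u = 450 MPa): end bolts L_c = 59 − 33/2 = 42.5, R_n = min(1.2×42.5×10×450, 2.4×30×10×450) = 229.5 kN/bolt; interior L_c = 111 − 33 = 78, R_n = 324 kN/bolt. φR_n = 0.75 × (3×229.5 + 6×324) = 1974.4 kN.
Block shear: shear path 2×[59+2×111] = 2×281 mm, A_gv = 5620, A_nv = 2×(281 − 2.5×35)×10 = 3870 mm²; tension across gage: (192 − 2×35)×10 = 1220 mm². R_n = min(0.6×450×3870, 0.6×300×5620) + 1.0×450×1220 = min(1044.9, 1011.6) + 549 = 1560.6 kN. φR_n = 0.75 × 1560.6 = 1170.5 kN.
Governing: min(2237.7, 1974.4, 1170.5) = 1170.5 kN → block shear.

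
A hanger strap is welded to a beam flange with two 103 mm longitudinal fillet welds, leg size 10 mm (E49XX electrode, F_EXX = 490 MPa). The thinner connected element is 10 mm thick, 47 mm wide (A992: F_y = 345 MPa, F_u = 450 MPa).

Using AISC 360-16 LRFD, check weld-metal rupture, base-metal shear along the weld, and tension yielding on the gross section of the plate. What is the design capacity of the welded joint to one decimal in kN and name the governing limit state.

145.9 kN (gross-section yield governs)

Weld metal: throat = 0.707×10 = 7.07 mm, L = 2×103 = 206 mm. φR_n = 0.75 × 0.6 × 490 × 7.07 × 206 = 321.1 kN.
Base metal shear (10 mm plate): yield φR_n = 1.0×0.6×345×10×206 = 426.4 kN; rupture φR_n = 0.75×0.6×450×10×206 = 417.2 kN; take 417.2 kN (rupture).
Tension yield (gross): A_g = 47×10 = 470 mm². φR_n = 0.90 × 345 × 470 = 145.9 kN.
Governing: min(321.1, 417.2, 145.9) = 145.9 kN → gross-section yield.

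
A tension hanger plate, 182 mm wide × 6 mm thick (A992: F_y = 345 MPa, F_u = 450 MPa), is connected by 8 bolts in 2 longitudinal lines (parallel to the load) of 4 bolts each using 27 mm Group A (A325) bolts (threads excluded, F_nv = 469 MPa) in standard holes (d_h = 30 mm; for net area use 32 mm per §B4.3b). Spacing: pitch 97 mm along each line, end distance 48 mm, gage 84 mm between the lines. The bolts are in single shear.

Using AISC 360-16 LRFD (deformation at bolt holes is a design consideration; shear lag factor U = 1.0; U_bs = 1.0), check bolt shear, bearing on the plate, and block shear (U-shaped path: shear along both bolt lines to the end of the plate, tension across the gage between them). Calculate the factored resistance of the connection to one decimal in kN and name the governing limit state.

656.9 kN (block shear governs)

Bolt shear: A_b = π(27)²/4 = 572.56 mm². φR_n = 0.75 × 469 × 572.56 × 8 × 1 = 1611.2 kN.
Bearing (6 mm plate, F_u = 450 MPa): end bolts L_c = 48 − 30/2 = 33, R_n = min(1.2×33×6×450, 2.4×27×6×450) = 106.92 kN/bolt; interior L_c = 97 − 30 = 67, R_n = 174.96 kN/bolt. φR_n = 0.75 × (2×106.92 + 6×174.96) = 947.7 kN.
Block shear: shear path 2×[48+3×97] = 2×339 mm, A_gv = 4068, A_nv = 2×(339 − 3.5×32)×6 = 2724 mm²; tension across gage: (84 − 1×32)×6 = 312 mm². R_n = min(0.6×450×2724, 0.6×345×4068) + 1.0×450×312 = min(735.48, 842.08) + 140.4 = 875.88 kN. φR_n = 0.75 × 875.88 = 656.9 kN.
Governing: min(1611.2, 947.7, 656.9) = 656.9 kN → block shear.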